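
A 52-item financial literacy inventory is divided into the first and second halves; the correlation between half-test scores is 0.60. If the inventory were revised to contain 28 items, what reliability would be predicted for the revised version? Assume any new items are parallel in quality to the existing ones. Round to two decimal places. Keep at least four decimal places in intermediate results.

0.62

Full-test reliability from the split-half r: r_full = 2(0.60)/(1 + 0.60) = 0.7500
Then adjust to 28 items: n = 28/52 = 0.5385
r_new = n·r_full / (1 + (n − 1)·r_full) = 0.4039 / 0.6539 ≈ 0.6177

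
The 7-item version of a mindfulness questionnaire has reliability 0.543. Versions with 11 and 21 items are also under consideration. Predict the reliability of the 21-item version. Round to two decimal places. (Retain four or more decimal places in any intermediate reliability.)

The 11-item form is not needed; work directly from the 7-item form with n = 21/7 = 3.0000.
r_{21} = n·r / (1 + (n − 1)·r) = 1.6290 / 2.0860 ≈ 0.7809

0.78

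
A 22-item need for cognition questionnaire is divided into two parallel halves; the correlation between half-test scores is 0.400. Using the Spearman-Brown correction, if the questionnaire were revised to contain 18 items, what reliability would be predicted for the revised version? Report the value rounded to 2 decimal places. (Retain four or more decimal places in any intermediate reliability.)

Spearman-Brown correction (n = 2): r_full = 2·0.400/(1 + 0.400) = 0.5714
Length factor from 22 to 18 items: n = 18/22 = 0.8182
r_new = n·r_full / (1 + (n − 1)·r_full) = 0.4675 / 0.8961 ≈ 0.5217

0.52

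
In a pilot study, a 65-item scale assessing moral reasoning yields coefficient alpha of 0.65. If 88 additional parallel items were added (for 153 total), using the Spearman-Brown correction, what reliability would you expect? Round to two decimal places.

Length ratio n = 153/65 = 2.3538
By Spearman-Brown, r_new = n r / (1 + (n − 1) r).
r_new = (2.3538 × 0.65) / (1 + (2.3538 − 1) × 0.65)
     = 1.5300 / 1.8800 = 0.8138

0.81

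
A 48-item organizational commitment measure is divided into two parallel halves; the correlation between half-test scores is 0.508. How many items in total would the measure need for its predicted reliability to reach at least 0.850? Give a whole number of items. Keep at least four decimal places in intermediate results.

132

Corrected full-test reliability: r_full = 2 × 0.508 / (1 + 0.508) ≈ 0.6737
Solve Spearman-Brown for n: n = 0.850(1 − 0.6737) / [0.6737(1 − 0.850)] = 2.7446
Items = 2.7446 × 48 ≈ 131.74 → 132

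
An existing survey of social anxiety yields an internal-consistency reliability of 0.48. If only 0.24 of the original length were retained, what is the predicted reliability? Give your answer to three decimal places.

r_new = (0.24 × 0.48) / (1 + (0.24 − 1) × 0.48)
r_new = 0.1152 / 0.6352 ≈ 0.1814

0.181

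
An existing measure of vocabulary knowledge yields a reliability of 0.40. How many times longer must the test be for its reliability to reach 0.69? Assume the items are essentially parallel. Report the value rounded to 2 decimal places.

Spearman-Brown solved for the length factor n:
n = r_target (1 − r_old) / [ r_old (1 − r_target) ]
n = 0.69(1 − 0.40) / [0.40(1 − 0.69)]
  = 0.4140 / 0.1240 = 3.3387

3.34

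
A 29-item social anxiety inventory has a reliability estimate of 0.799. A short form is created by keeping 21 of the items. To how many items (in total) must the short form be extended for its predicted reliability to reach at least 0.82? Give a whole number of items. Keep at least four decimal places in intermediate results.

34

Short-form reliability: n = 21/29 = 0.7241; r_21 = n·r/(1+(n−1)r) ≈ 0.7422
Length factor from the short form to reach 0.82: n' = 0.82(1 − 0.7422) / [0.7422(1 − 0.82)] ≈ 1.5824
Total items = 1.5824 × 21 = 33.23, rounded up to 34.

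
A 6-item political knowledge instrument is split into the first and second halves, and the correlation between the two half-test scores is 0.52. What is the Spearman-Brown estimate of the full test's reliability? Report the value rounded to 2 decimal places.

0.68

r_full = 2(0.52) / (1 + 0.52)
r_full = 1.0400 / 1.5200 ≈ 0.6842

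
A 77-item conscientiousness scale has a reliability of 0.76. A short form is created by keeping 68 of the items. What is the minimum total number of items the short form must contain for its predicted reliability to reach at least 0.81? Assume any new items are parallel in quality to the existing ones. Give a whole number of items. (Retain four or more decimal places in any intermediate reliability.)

104

First, r for the 68-item form: n = 68/77 = 0.8831, so r_68 = 0.8831·0.76/(1 + (0.8831 − 1)·0.76) = 0.7366
Then solve for n' with r_old = 0.7366, r_target = 0.81: n' = 0.81(1 − 0.7366)/[0.7366(1 − 0.81)] = 1.5245
Total items = 1.5245 × 68 = 103.67, rounded up to 104.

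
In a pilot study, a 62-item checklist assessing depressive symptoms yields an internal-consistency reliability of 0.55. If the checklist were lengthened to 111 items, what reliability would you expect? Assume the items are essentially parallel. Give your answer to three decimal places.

Length ratio n = 111/62 = 1.7903
r_new = 1.7903·0.55 / [1 + (1.7903 − 1)·0.55]
r_new = 0.9847 / 1.4347 ≈ 0.6863

0.686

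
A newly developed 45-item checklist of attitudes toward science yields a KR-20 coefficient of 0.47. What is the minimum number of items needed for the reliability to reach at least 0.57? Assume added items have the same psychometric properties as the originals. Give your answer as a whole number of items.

n = [0.57 × 0.53] / [0.47 × 0.43]
n = 0.3021 / 0.2021 ≈ 1.4948
Items needed = n × 45 = 1.4948 × 45 ≈ 67.27 → round up to 68

68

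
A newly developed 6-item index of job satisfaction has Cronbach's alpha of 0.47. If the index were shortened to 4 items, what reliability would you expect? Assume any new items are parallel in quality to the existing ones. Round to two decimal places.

0.37

Length ratio n = 4/6 = 0.6667
Apply the Spearman-Brown prophecy formula, r' = nr / [1 + (n − 1)r]:
r_new = 0.6667·0.47 / [1 + (0.6667 − 1)·0.47]
r_new = 0.3133 / 0.8433 ≈ 0.3715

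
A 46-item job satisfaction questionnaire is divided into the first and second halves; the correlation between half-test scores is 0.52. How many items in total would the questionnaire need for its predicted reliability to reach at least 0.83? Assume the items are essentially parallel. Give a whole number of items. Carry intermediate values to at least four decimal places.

r_full = 2(0.52)/(1 + 0.52) = 0.6842
n = r_tgt(1 − r_full) / [r_full(1 − r_tgt)] = 0.83 × 0.3158 / (0.6842 × 0.17) ≈ 2.2535
Required items = 2.2535 × 46 = 103.66, so 104 items.

104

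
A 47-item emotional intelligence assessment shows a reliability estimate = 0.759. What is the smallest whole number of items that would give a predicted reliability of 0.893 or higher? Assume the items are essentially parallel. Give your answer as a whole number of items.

n = 0.893(1 − 0.759) / [0.759(1 − 0.893)]
  = 0.215213 / 0.081213 = 2.6500
2.6500 × 47 = 124.55 → 125 items

125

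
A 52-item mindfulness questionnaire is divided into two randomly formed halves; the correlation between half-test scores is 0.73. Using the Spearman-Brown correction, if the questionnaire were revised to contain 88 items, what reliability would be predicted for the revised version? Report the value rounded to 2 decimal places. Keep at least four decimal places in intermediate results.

Spearman-Brown correction (n = 2): r_full = 2·0.73/(1 + 0.73) = 0.8439
Then adjust to 88 items: n = 88/52 = 1.6923
r_new = n·r_full / (1 + (n − 1)·r_full) = 1.4281 / 1.5842 ≈ 0.9015

0.90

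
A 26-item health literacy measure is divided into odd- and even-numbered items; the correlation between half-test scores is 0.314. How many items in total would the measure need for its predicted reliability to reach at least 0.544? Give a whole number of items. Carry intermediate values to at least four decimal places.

r_full = 2(0.314)/(1 + 0.314) = 0.4779
n = r_tgt(1 − r_full) / [r_full(1 − r_tgt)] = 0.544 × 0.5221 / (0.4779 × 0.456) ≈ 1.3033
Required items = 1.3033 × 26 = 33.89, so 34 items.

34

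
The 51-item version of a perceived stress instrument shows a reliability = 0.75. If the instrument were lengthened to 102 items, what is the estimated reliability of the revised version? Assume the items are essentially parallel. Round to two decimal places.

0.86

n = 102/51 = 2
By Spearman-Brown, r_new = n r / (1 + (n − 1) r).
r_new = 2·0.75 / [1 + (2 − 1)·0.75]
r_new = 1.5000 / 1.7500 ≈ 0.8571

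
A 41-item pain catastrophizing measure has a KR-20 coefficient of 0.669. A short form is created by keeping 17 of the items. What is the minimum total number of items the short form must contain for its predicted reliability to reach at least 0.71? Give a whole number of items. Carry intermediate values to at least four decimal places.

50

First, r for the 17-item form: n = 17/41 = 0.4146, so r_17 = 0.4146·0.669/(1 + (0.4146 − 1)·0.669) = 0.4559
Length factor from the short form to reach 0.71: n' = 0.71(1 − 0.4559) / [0.4559(1 − 0.71)] ≈ 2.9219
Total items = 2.9219 × 17 = 49.67, rounded up to 50.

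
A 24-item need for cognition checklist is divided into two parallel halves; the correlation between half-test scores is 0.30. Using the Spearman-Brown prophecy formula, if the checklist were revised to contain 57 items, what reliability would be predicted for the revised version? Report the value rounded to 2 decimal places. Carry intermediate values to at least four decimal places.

0.67

Spearman-Brown correction (n = 2): r_full = 2·0.30/(1 + 0.30) = 0.4615
Length factor from 24 to 57 items: n = 57/24 = 2.3750
r_new = n·r_full / (1 + (n − 1)·r_full) = 1.0961 / 1.6346 ≈ 0.6706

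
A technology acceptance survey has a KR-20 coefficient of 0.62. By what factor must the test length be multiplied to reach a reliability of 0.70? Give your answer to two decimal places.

Rearranging the Spearman-Brown formula for n,
n = r_target (1 − r_old) / [ r_old (1 − r_target) ]
n = 0.70(1 − 0.62) / [0.62(1 − 0.70)]
n = 0.2660 / 0.1860 ≈ 1.4301

1.43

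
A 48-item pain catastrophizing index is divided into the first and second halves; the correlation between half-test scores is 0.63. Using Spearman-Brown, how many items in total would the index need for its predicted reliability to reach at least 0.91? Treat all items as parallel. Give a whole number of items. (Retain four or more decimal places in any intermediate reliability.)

r_full = 2(0.63)/(1 + 0.63) = 0.7730
n = r_tgt(1 − r_full) / [r_full(1 − r_tgt)] = 0.91 × 0.2270 / (0.7730 × 0.09) ≈ 2.9692
Required items = 2.9692 × 48 = 142.52, so 143 items.

143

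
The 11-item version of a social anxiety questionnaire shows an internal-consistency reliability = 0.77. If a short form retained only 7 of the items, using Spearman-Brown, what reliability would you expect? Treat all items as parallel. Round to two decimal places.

Length ratio n = 7/11 = 0.6364
r_new = 0.6364·0.77 / [1 + (0.6364 − 1)·0.77]
r_new = 0.4900 / 0.7200 ≈ 0.6806

0.68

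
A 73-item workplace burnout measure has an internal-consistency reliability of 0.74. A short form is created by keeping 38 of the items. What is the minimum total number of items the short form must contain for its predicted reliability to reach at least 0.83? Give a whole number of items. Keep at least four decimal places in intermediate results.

First, r for the 38-item form: n = 38/73 = 0.5205, so r_38 = 0.5205·0.74/(1 + (0.5205 − 1)·0.74) = 0.5970
Length factor from the short form to reach 0.83: n' = 0.83(1 − 0.5970) / [0.5970(1 − 0.83)] ≈ 3.2958
Total items = 3.2958 × 38 = 125.24, rounded up to 126.

126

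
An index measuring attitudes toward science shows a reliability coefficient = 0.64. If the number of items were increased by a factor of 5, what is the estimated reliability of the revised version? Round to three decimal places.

By Spearman-Brown, r_new = n r / (1 + (n − 1) r).
r_new = (5 × 0.64) / (1 + (5 − 1) × 0.64)
r_new = 3.2000 / 3.5600 ≈ 0.8989

0.899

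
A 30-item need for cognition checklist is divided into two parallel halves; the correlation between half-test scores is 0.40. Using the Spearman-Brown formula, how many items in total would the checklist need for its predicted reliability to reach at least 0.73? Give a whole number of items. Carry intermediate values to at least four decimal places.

Corrected full-test reliability: r_full = 2 × 0.40 / (1 + 0.40) ≈ 0.5714
n = r_tgt(1 − r_full) / [r_full(1 − r_tgt)] = 0.73 × 0.4286 / (0.5714 × 0.27) ≈ 2.0280
Items = 2.0280 × 30 ≈ 60.84 → 61

61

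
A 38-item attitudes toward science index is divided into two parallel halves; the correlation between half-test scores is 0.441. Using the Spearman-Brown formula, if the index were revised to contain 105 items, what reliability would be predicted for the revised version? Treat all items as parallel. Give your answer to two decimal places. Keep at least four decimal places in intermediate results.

First correct the split-half correlation to full-test reliability: r_full = 2 × 0.441 / (1 + 0.441) ≈ 0.6121
Length factor from 38 to 105 items: n = 105/38 = 2.7632
r_new = n·r_full / (1 + (n − 1)·r_full) = 1.6914 / 2.0793 ≈ 0.8134

0.81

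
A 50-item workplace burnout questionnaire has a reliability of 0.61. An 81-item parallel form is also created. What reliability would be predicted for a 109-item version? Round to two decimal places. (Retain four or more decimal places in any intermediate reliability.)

0.77

The 81-item form is not needed; work directly from the 50-item form with n = 109/50 = 2.1800.
r_{109} = n·r / (1 + (n − 1)·r) = 1.3298 / 1.7198 ≈ 0.7732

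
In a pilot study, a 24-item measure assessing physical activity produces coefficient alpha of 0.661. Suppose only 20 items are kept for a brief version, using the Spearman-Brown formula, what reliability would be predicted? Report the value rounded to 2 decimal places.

0.62

Length ratio n = 20/24 = 0.8333
r_new = 0.8333·0.661 / [1 + (0.8333 − 1)·0.661]
r_new = 0.5508 / 0.8898 ≈ 0.6190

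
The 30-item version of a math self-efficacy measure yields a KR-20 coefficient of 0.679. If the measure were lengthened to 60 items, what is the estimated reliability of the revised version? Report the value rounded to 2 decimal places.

0.81

The new length is 60/30 = 2 times the old.
r_new = (2 × 0.679) / (1 + (2 − 1) × 0.679)
r_new = 1.3580 / 1.6790 ≈ 0.8088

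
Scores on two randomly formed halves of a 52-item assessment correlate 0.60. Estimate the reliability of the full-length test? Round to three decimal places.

Each half is half the length of the full test, so the full test is n = 2 times a half.
r_full = 2r_hh / (1 + r_hh) = 2 × 0.60 / (1 + 0.60)
r_full = 1.2000 / 1.6000 ≈ 0.7500

0.750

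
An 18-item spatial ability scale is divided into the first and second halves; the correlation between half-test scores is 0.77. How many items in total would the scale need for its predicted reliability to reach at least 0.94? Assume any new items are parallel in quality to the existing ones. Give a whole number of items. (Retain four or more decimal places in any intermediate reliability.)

r_full = 2(0.77)/(1 + 0.77) = 0.8701
n = r_tgt(1 − r_full) / [r_full(1 − r_tgt)] = 0.94 × 0.1299 / (0.8701 × 0.06) ≈ 2.3389
Required items = 2.3389 × 18 = 42.10, so 43 items.

43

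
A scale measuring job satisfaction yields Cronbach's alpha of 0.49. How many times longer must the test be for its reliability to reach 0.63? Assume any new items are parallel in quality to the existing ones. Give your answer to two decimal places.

1.77

Rearranging the Spearman-Brown formula for n,
n = r*(1 − r) / [ r (1 − r*) ]
n = 0.63 × (1 − 0.49) / [ 0.49 × (1 − 0.63) ]
  = 0.3213 / 0.1813 = 1.7722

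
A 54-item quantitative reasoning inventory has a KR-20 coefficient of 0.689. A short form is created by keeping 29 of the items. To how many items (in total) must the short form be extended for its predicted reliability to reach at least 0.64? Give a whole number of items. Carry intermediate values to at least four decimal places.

44

First, r for the 29-item form: n = 29/54 = 0.5370, so r_29 = 0.5370·0.689/(1 + (0.5370 − 1)·0.689) = 0.5433
Length factor from the short form to reach 0.64: n' = 0.64(1 − 0.5433) / [0.5433(1 − 0.64)] ≈ 1.4944
Items = 1.4944 × 29 ≈ 43.34 → 44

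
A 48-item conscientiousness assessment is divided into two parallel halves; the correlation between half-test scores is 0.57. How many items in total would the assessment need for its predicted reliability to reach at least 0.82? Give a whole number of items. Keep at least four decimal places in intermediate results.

83

Corrected full-test reliability: r_full = 2 × 0.57 / (1 + 0.57) ≈ 0.7261
Solve Spearman-Brown for n: n = 0.82(1 − 0.7261) / [0.7261(1 − 0.82)] = 1.7185
Required items = 1.7185 × 48 = 82.49, so 83 items.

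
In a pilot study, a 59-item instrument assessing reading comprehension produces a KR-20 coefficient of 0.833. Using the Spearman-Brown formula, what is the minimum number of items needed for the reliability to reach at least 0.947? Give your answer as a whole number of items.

n = 0.947(1 − 0.833) / [0.833(1 − 0.947)]
n = 0.158149 / 0.044149 ≈ 3.5822
Items needed = n × 59 = 3.5822 × 59 ≈ 211.35 → round up to 212

212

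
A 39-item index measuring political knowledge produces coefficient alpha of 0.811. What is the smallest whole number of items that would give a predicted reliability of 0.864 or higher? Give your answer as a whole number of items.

58

n = [0.864 × 0.189] / [0.811 × 0.136]
n = 0.163296 / 0.110296 ≈ 1.4805
Items needed = n × 39 = 1.4805 × 39 ≈ 57.74 → round up to 58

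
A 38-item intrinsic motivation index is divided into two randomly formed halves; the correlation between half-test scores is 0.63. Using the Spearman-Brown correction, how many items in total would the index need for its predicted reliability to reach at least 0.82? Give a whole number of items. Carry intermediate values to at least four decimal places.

51

r_full = 2(0.63)/(1 + 0.63) = 0.7730
Solve Spearman-Brown for n: n = 0.82(1 − 0.7730) / [0.7730(1 − 0.82)] = 1.3378
Items = 1.3378 × 38 ≈ 50.84 → 51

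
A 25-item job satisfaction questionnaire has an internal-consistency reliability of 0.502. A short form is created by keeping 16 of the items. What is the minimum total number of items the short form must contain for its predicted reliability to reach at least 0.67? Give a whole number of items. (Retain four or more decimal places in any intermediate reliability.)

51

Short-form reliability: n = 16/25 = 0.6400; r_16 = n·r/(1+(n−1)r) ≈ 0.3921
Length factor from the short form to reach 0.67: n' = 0.67(1 − 0.3921) / [0.3921(1 − 0.67)] ≈ 3.1477
Items = 3.1477 × 16 ≈ 50.36 → 51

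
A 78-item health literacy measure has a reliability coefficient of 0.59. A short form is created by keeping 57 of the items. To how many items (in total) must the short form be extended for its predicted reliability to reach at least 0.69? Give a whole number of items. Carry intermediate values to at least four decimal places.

121

First, r for the 57-item form: n = 57/78 = 0.7308, so r_57 = 0.7308·0.59/(1 + (0.7308 − 1)·0.59) = 0.5126
Then solve for n' with r_old = 0.5126, r_target = 0.69: n' = 0.69(1 − 0.5126)/[0.5126(1 − 0.69)] = 2.1164
Items = 2.1164 × 57 ≈ 120.63 → 121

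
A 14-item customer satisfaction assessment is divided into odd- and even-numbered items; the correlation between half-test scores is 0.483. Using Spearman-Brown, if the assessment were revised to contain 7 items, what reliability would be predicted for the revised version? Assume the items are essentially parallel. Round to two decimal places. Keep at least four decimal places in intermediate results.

Spearman-Brown correction (n = 2): r_full = 2·0.483/(1 + 0.483) = 0.6514
Length factor from 14 to 7 items: n = 7/14 = 0.5000
r_new = n·r_full / (1 + (n − 1)·r_full) = 0.3257 / 0.6743 ≈ 0.4830

0.48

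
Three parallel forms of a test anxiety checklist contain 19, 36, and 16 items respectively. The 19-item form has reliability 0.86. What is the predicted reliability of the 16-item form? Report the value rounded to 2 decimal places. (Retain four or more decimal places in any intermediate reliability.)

The 36-item form is not needed; work directly from the 19-item form with n = 16/19 = 0.8421.
r_{16} = n·r / (1 + (n − 1)·r) = 0.7242 / 0.8642 ≈ 0.8380

0.84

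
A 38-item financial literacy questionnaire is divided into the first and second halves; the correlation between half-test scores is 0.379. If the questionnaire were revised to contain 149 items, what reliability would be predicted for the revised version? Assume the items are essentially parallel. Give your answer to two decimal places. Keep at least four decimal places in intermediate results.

Spearman-Brown correction (n = 2): r_full = 2·0.379/(1 + 0.379) = 0.5497
Then adjust to 149 items: n = 149/38 = 3.9211
r_new = n·r_full / (1 + (n − 1)·r_full) = 2.1554 / 2.6057 ≈ 0.8272

0.83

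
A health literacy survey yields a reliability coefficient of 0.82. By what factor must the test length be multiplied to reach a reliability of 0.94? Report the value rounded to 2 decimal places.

Spearman-Brown solved for the length factor n:
n = r_target (1 − r_old) / [ r_old (1 − r_target) ]
n = 0.94 × (1 − 0.82) / [ 0.82 × (1 − 0.94) ]
n = 0.1692 / 0.0492 ≈ 3.4390

3.44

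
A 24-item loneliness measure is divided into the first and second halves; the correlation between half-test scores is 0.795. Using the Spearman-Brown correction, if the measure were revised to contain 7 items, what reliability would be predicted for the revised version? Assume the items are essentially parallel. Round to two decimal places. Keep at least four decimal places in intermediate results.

Spearman-Brown correction (n = 2): r_full = 2·0.795/(1 + 0.795) = 0.8858
Then adjust to 7 items: n = 7/24 = 0.2917
r_new = n·r_full / (1 + (n − 1)·r_full) = 0.2584 / 0.3726 ≈ 0.6935

0.69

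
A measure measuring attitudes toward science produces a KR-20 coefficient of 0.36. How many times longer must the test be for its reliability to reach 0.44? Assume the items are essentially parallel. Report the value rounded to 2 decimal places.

n = [0.44 × 0.64] / [0.36 × 0.56]
  = 0.2816 / 0.2016 = 1.3968

1.40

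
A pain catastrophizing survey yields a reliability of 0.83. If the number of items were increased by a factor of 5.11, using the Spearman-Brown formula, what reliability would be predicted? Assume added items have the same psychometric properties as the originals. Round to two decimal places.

0.96

r_new = 5.11·0.83 / [1 + (5.11 − 1)·0.83]
     = 4.2413 / 4.4113 = 0.9615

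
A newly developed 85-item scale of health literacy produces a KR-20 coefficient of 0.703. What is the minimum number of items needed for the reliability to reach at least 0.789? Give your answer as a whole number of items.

Spearman-Brown solved for the length factor n:
n = r_target (1 − r_old) / [ r_old (1 − r_target) ]
n = 0.789 × (1 − 0.703) / [ 0.703 × (1 − 0.789) ]
n = 0.234333 / 0.148333 ≈ 1.5798
So the test needs 1.5798 × 85 ≈ 134.28 items; rounding up, 135.

135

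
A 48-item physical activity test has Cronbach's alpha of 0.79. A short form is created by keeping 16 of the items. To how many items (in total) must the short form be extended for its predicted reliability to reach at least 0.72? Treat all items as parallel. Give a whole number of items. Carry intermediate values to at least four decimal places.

33

First, r for the 16-item form: n = 16/48 = 0.3333, so r_16 = 0.3333·0.79/(1 + (0.3333 − 1)·0.79) = 0.5563
Length factor from the short form to reach 0.72: n' = 0.72(1 − 0.5563) / [0.5563(1 − 0.72)] ≈ 2.0509
Items = 2.0509 × 16 ≈ 32.81 → 33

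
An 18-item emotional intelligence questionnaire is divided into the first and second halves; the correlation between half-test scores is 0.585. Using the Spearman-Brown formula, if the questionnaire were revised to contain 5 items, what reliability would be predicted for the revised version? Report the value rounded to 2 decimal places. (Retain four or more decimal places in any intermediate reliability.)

0.44

First correct the split-half correlation to full-test reliability: r_full = 2 × 0.585 / (1 + 0.585) ≈ 0.7382
Then adjust to 5 items: n = 5/18 = 0.2778
r_new = n·r_full / (1 + (n − 1)·r_full) = 0.2051 / 0.4669 ≈ 0.4393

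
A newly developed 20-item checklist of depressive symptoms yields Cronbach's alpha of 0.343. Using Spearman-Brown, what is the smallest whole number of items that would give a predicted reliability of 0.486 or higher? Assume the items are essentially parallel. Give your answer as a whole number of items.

n = [0.486 × 0.657] / [0.343 × 0.514]
  = 0.319302 / 0.176302 = 1.8111
So the test needs 1.8111 × 20 ≈ 36.22 items; rounding up, 37.

37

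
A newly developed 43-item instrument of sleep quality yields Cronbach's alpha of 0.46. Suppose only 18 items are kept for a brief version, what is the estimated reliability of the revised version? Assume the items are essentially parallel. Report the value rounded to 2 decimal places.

0.26

n = 18/43 = 0.4186
Spearman-Brown: r_new = n·r / (1 + (n − 1)·r)
r_new = (0.4186 × 0.46) / (1 + (0.4186 − 1) × 0.46)
     = 0.1926 / 0.7326 = 0.2629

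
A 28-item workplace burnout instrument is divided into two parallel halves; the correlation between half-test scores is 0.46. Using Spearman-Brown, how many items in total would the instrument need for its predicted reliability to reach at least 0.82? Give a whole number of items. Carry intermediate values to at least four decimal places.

75

Corrected full-test reliability: r_full = 2 × 0.46 / (1 + 0.46) ≈ 0.6301
Solve Spearman-Brown for n: n = 0.82(1 − 0.6301) / [0.6301(1 − 0.82)] = 2.6743
Required items = 2.6743 × 28 = 74.88, so 75 items.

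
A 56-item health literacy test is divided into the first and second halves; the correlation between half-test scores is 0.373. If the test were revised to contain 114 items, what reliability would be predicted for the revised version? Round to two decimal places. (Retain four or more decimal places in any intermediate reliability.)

0.71

Full-test reliability from the split-half r: r_full = 2(0.373)/(1 + 0.373) = 0.5433
Then adjust to 114 items: n = 114/56 = 2.0357
r_new = n·r_full / (1 + (n − 1)·r_full) = 1.1060 / 1.5627 ≈ 0.7077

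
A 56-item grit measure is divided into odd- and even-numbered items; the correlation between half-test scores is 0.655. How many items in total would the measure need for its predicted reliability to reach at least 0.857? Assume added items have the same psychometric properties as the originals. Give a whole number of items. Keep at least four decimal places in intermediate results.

89

r_full = 2(0.655)/(1 + 0.655) = 0.7915
Solve Spearman-Brown for n: n = 0.857(1 − 0.7915) / [0.7915(1 − 0.857)] = 1.5787
Required items = 1.5787 × 56 = 88.41, so 89 items.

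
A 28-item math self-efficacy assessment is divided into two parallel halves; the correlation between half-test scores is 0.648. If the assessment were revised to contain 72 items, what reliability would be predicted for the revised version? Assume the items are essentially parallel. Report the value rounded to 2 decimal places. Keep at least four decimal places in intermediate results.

First correct the split-half correlation to full-test reliability: r_full = 2 × 0.648 / (1 + 0.648) ≈ 0.7864
Length factor from 28 to 72 items: n = 72/28 = 2.5714
r_new = n·r_full / (1 + (n − 1)·r_full) = 2.0221 / 2.2357 ≈ 0.9045

0.90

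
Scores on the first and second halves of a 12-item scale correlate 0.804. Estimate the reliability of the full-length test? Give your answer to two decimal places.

Each half is half the length of the full test, so the full test is n = 2 times a half.
r_full = 2r_hh / (1 + r_hh) = 2 × 0.804 / (1 + 0.804)
r_full = 1.6080 / 1.8040 ≈ 0.8914

0.89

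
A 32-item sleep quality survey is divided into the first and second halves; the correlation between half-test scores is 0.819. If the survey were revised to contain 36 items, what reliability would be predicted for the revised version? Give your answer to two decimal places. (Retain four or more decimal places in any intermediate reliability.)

0.91

First correct the split-half correlation to full-test reliability: r_full = 2 × 0.819 / (1 + 0.819) ≈ 0.9005
Then adjust to 36 items: n = 36/32 = 1.1250
r_new = n·r_full / (1 + (n − 1)·r_full) = 1.0131 / 1.1126 ≈ 0.9106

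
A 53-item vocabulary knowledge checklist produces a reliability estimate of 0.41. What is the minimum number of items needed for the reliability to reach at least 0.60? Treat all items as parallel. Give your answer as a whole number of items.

Invert Spearman-Brown to solve for n:
n = r_target (1 − r_old) / [ r_old (1 − r_target) ]
n = 0.60 × (1 − 0.41) / [ 0.41 × (1 − 0.60) ]
  = 0.3540 / 0.1640 = 2.1585
So the test needs 2.1585 × 53 ≈ 114.40 items; rounding up, 115.

115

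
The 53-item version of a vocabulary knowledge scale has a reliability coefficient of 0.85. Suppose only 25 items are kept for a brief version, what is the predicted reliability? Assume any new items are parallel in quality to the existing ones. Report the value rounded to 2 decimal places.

0.73

The new length is 25/53 = 0.4717 times the old.
r_new = (0.4717 × 0.85) / (1 + (0.4717 − 1) × 0.85)
r_new = 0.4009 / 0.5509 ≈ 0.7277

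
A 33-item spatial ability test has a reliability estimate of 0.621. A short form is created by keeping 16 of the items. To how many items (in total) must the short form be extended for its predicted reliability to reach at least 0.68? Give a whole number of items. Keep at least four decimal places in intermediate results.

43

First, r for the 16-item form: n = 16/33 = 0.4848, so r_16 = 0.4848·0.621/(1 + (0.4848 − 1)·0.621) = 0.4427
Then solve for n' with r_old = 0.4427, r_target = 0.68: n' = 0.68(1 − 0.4427)/[0.4427(1 − 0.68)] = 2.6751
Total items = 2.6751 × 16 = 42.80, rounded up to 43.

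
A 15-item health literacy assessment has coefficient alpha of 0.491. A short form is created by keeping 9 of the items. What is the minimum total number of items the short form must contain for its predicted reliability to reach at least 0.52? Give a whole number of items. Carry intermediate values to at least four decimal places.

17

First, r for the 9-item form: n = 9/15 = 0.6000, so r_9 = 0.6000·0.491/(1 + (0.6000 − 1)·0.491) = 0.3666
Length factor from the short form to reach 0.52: n' = 0.52(1 − 0.3666) / [0.3666(1 − 0.52)] ≈ 1.8717
Total items = 1.8717 × 9 = 16.85, rounded up to 17.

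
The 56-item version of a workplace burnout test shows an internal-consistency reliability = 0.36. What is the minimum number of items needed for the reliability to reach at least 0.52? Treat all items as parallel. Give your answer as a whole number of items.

n = 0.52(1 − 0.36) / [0.36(1 − 0.52)]
  = 0.3328 / 0.1728 = 1.9259
1.9259 × 56 = 107.85 → 108 items

108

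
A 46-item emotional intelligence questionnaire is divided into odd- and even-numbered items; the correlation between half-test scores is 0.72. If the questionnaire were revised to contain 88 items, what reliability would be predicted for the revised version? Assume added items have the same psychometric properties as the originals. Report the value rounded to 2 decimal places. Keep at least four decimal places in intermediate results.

0.91

First correct the split-half correlation to full-test reliability: r_full = 2 × 0.72 / (1 + 0.72) ≈ 0.8372
Length factor from 46 to 88 items: n = 88/46 = 1.9130
r_new = n·r_full / (1 + (n − 1)·r_full) = 1.6016 / 1.7644 ≈ 0.9077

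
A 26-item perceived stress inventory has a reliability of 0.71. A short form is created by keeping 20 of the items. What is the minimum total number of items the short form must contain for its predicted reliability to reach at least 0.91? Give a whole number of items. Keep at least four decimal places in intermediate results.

Short-form reliability: n = 20/26 = 0.7692; r_20 = n·r/(1+(n−1)r) ≈ 0.6532
Length factor from the short form to reach 0.91: n' = 0.91(1 − 0.6532) / [0.6532(1 − 0.91)] ≈ 5.3682
Items = 5.3682 × 20 ≈ 107.36 → 108

108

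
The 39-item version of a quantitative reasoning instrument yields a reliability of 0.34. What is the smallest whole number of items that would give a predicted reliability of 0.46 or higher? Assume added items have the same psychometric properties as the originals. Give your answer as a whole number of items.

Rearranging the Spearman-Brown formula for n,
n = r*(1 − r) / [ r (1 − r*) ]
n = [0.46 × 0.66] / [0.34 × 0.54]
n = 0.3036 / 0.1836 ≈ 1.6536
1.6536 × 39 = 64.49 → 65 items

65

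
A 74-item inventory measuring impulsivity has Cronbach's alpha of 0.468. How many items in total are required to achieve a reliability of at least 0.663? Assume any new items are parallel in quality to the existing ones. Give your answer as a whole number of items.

Invert Spearman-Brown to solve for n:
n = r_target (1 − r_old) / [ r_old (1 − r_target) ]
n = 0.663 × (1 − 0.468) / [ 0.468 × (1 − 0.663) ]
  = 0.352716 / 0.157716 = 2.2364
2.2364 × 74 = 165.49 → 166 items

166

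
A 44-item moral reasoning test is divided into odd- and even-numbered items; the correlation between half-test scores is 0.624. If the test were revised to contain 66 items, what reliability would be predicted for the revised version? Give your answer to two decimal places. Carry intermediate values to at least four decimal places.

0.83

Spearman-Brown correction (n = 2): r_full = 2·0.624/(1 + 0.624) = 0.7685
Length factor from 44 to 66 items: n = 66/44 = 1.5000
r_new = n·r_full / (1 + (n − 1)·r_full) = 1.1527 / 1.3842 ≈ 0.8328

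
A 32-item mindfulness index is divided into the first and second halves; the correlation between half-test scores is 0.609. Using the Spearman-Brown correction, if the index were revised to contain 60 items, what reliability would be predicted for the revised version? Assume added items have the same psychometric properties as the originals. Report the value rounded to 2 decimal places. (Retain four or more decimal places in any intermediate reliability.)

0.85

First correct the split-half correlation to full-test reliability: r_full = 2 × 0.609 / (1 + 0.609) ≈ 0.7570
Then adjust to 60 items: n = 60/32 = 1.8750
r_new = n·r_full / (1 + (n − 1)·r_full) = 1.4194 / 1.6624 ≈ 0.8538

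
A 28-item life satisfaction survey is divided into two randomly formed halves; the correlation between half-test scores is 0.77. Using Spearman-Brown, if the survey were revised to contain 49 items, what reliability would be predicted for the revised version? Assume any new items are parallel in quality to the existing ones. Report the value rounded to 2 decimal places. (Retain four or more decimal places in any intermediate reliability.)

First correct the split-half correlation to full-test reliability: r_full = 2 × 0.77 / (1 + 0.77) ≈ 0.8701
Length factor from 28 to 49 items: n = 49/28 = 1.7500
r_new = n·r_full / (1 + (n − 1)·r_full) = 1.5227 / 1.6526 ≈ 0.9214

0.92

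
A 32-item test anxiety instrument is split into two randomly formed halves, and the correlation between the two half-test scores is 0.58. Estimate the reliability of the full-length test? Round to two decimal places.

The full test is twice the length of either half (n = 2).
r_full = 2r_hh / (1 + r_hh) = 2 × 0.58 / (1 + 0.58)
r_full = 1.1600 / 1.5800 ≈ 0.7342

0.73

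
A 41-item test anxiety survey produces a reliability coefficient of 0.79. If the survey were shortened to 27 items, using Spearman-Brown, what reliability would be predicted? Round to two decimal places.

0.71

n = 27/41 = 0.6585
Spearman-Brown: r_new = n·r / (1 + (n − 1)·r)
r_new = (0.6585 × 0.79) / (1 + (0.6585 − 1) × 0.79)
r_new = 0.5202 / 0.7302 ≈ 0.7124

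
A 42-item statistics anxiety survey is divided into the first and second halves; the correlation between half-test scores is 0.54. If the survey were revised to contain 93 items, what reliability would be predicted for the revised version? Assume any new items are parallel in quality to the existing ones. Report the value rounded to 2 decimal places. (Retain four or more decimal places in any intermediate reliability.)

Full-test reliability from the split-half r: r_full = 2(0.54)/(1 + 0.54) = 0.7013
Then adjust to 93 items: n = 93/42 = 2.2143
r_new = n·r_full / (1 + (n − 1)·r_full) = 1.5529 / 1.8516 ≈ 0.8387

0.84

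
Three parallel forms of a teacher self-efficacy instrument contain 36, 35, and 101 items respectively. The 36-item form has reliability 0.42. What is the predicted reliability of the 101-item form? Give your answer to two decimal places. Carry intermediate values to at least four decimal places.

Only the ratio of lengths matters: n = 101/36 = 2.8056
r_{101} = n·r / (1 + (n − 1)·r) = 1.1784 / 1.7584 ≈ 0.6702

0.67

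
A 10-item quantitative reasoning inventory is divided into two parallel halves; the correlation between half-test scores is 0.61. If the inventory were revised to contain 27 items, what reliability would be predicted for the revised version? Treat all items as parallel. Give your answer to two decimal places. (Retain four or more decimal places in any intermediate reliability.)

0.89

First correct the split-half correlation to full-test reliability: r_full = 2 × 0.61 / (1 + 0.61) ≈ 0.7578
Then adjust to 27 items: n = 27/10 = 2.7000
r_new = n·r_full / (1 + (n − 1)·r_full) = 2.0461 / 2.2883 ≈ 0.8942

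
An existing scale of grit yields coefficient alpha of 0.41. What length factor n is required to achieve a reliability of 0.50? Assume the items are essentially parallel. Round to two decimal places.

n = 0.50 × (1 − 0.41) / [ 0.41 × (1 − 0.50) ]
  = 0.2950 / 0.2050 = 1.4390

1.44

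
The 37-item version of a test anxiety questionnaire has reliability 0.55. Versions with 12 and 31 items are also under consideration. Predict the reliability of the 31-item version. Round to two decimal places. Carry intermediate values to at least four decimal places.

0.51

The 12-item form is not needed; work directly from the 37-item form with n = 31/37 = 0.8378.
r_{31} = n·r / (1 + (n − 1)·r) = 0.4608 / 0.9108 ≈ 0.5059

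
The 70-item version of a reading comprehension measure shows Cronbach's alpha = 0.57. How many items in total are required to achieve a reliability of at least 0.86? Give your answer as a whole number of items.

Rearranging the Spearman-Brown formula for n,
n = r_target (1 − r_old) / [ r_old (1 − r_target) ]
n = [0.86 × 0.43] / [0.57 × 0.14]
n = 0.3698 / 0.0798 ≈ 4.6341
So the test needs 4.6341 × 70 ≈ 324.39 items; rounding up, 325.

325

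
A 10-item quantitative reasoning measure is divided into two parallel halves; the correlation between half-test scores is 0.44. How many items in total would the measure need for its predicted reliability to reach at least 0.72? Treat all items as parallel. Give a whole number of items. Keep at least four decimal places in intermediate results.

Corrected full-test reliability: r_full = 2 × 0.44 / (1 + 0.44) ≈ 0.6111
n = r_tgt(1 − r_full) / [r_full(1 − r_tgt)] = 0.72 × 0.3889 / (0.6111 × 0.28) ≈ 1.6364
Required items = 1.6364 × 10 = 16.36, so 17 items.

17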